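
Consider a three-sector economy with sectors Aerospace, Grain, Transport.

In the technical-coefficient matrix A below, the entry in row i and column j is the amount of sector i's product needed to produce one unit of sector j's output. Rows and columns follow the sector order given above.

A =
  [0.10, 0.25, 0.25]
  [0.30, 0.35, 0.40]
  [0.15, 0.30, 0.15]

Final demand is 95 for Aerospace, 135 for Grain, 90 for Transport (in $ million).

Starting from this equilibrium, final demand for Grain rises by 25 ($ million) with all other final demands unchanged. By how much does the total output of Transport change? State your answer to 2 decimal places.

Δx_3 = 29.16

I − A =
  [   0.90    -0.25    -0.25]
  [  -0.30     0.65    -0.40]
  [  -0.15    -0.30     0.85]
Cofactors of I−A, C_ij = (−1)^(i+j)·(minor ij) (rows/columns in the sector order above):
  C_11 = (0.65)(0.85) − (-0.40)(-0.30) = 0.4325
  C_12 = −[(-0.30)(0.85) − (-0.40)(-0.15)] = 0.3150
  C_13 = (-0.30)(-0.30) − (0.65)(-0.15) = 0.1875
  C_21 = −[(-0.25)(0.85) − (-0.25)(-0.30)] = 0.2875
  C_22 = (0.90)(0.85) − (-0.25)(-0.15) = 0.7275
  C_23 = −[(0.90)(-0.30) − (-0.25)(-0.15)] = 0.3075
  C_31 = (-0.25)(-0.40) − (-0.25)(0.65) = 0.2625
  C_32 = −[(0.90)(-0.40) − (-0.25)(-0.30)] = 0.4350
  C_33 = (0.90)(0.65) − (-0.25)(-0.30) = 0.5100
det(I−A) = Σ_j (I−A)_1j·C_1j = (0.90)(0.4325) + (-0.25)(0.3150) + (-0.25)(0.1875) = 0.263625
adj(I−A) = Cᵀ =
  [ 0.4325   0.2875   0.2625]
  [ 0.3150   0.7275   0.4350]
  [ 0.1875   0.3075   0.5100]
(I − A)⁻¹ = adj(I−A) / det(I−A) ≈
  [   1.6406     1.0906     0.9957]
  [   1.1949     2.7596     1.6501]
  [   0.7112     1.1664     1.9346]
Δx = (I − A)⁻¹ Δd with Δd having +25 in the Grain component and 0 elsewhere.
So Δx_3 = L_32 · (+25), where L_32 = adj(I−A)_32 / det(I−A) = 0.3075 / 0.263625.
Δx_3 = 0.3075 × (+25) / 0.263625 = 7.6875 / 0.263625 ≈ 29.16.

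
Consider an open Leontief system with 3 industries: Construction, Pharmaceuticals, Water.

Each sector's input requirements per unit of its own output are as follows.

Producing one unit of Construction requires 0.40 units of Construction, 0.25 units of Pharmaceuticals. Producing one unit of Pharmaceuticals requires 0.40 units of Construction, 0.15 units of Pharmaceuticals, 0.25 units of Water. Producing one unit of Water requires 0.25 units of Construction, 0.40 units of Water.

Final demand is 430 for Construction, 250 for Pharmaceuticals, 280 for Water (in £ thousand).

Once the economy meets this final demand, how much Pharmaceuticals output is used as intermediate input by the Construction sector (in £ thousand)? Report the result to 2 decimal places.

z_PC = 384.62

I − A =
  [   0.60    -0.40    -0.25]
  [  -0.25     0.85     0.00]
  [   0.00    -0.25     0.60]
Cofactors of I−A, C_ij = (−1)^(i+j)·(minor ij) (rows/columns in the sector order above):
  C_11 = (0.85)(0.60) − (0.00)(-0.25) = 0.5100
  C_12 = −[(-0.25)(0.60) − (0.00)(0.00)] = 0.1500
  C_13 = (-0.25)(-0.25) − (0.85)(0.00) = 0.0625
  C_21 = −[(-0.40)(0.60) − (-0.25)(-0.25)] = 0.3025
  C_22 = (0.60)(0.60) − (-0.25)(0.00) = 0.3600
  C_23 = −[(0.60)(-0.25) − (-0.40)(0.00)] = 0.1500
  C_31 = (-0.40)(0.00) − (-0.25)(0.85) = 0.2125
  C_32 = −[(0.60)(0.00) − (-0.25)(-0.25)] = 0.0625
  C_33 = (0.60)(0.85) − (-0.40)(-0.25) = 0.4100
det(I−A) = Σ_j (I−A)_1j·C_1j = (0.60)(0.5100) + (-0.40)(0.1500) + (-0.25)(0.0625) = 0.230375
adj(I−A) = Cᵀ =
  [ 0.5100   0.3025   0.2125]
  [ 0.1500   0.3600   0.0625]
  [ 0.0625   0.1500   0.4100]
(I − A)⁻¹ = adj(I−A) / det(I−A) ≈
  [   2.2138     1.3131     0.9224]
  [   0.6511     1.5627     0.2713]
  [   0.2713     0.6511     1.7797]
First solve x = (I − A)⁻¹ d = adj(I−A)·d / det(I−A); in particular x_C = (0.5100·430 + 0.3025·250 + 0.2125·280) / 0.230375 = 354.425 / 0.230375 ≈ 1538.4699.
Intermediate flow from P to C: z_PC = a_PC · x_C = 0.25 × 354.425 / 0.230375 = 88.60625 / 0.230375 ≈ 384.62.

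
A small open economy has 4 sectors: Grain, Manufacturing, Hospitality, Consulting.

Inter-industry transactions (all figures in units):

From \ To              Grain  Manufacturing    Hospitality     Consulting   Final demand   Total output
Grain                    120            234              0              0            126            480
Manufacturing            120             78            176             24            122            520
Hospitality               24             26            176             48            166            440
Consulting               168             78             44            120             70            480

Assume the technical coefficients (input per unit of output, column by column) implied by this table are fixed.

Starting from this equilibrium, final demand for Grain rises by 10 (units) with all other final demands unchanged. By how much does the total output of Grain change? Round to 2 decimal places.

Δx_G = 17.97

Technical coefficients a_ij = z_ij / X_j:
  a_GG = 120/480 = 0.25, a_MG = 120/480 = 0.25, a_HG = 24/480 = 0.05, a_CG = 168/480 = 0.35
  a_GM = 234/520 = 0.45, a_MM = 78/520 = 0.15, a_HM = 26/520 = 0.05, a_CM = 78/520 = 0.15
  a_GH = 0/440 = 0.00, a_MH = 176/440 = 0.40, a_HH = 176/440 = 0.40, a_CH = 44/440 = 0.10
  a_GC = 0/480 = 0.00, a_MC = 24/480 = 0.05, a_HC = 48/480 = 0.10, a_CC = 120/480 = 0.25
I − A =
  [   0.75    -0.45     0.00     0.00]
  [  -0.25     0.85    -0.40    -0.05]
  [  -0.05    -0.05     0.60    -0.10]
  [  -0.35    -0.15    -0.10     0.75]
Compute the cofactors C_ij = (−1)^(i+j)·(3×3 minor ij) of I−A; the adjugate is their transpose:
adj(I−A) = Cᵀ =
  [ 0.34825   0.19800   0.13725   0.03150]
  [ 0.14975   0.33000   0.22875   0.05250]
  [ 0.07525   0.07200   0.38025   0.05550]
  [ 0.20250   0.16800   0.16050   0.29100]
det(I−A) = Σ_j (I−A)_1j·C_1j = (0.75)(0.34825) + (-0.45)(0.14975) + (0.00)(0.07525) + (0.00)(0.20250) = 0.1938
(I − A)⁻¹ = adj(I−A) / det(I−A) ≈
  [   1.7970     1.0217     0.7082     0.1625]
  [   0.7727     1.7028     1.1803     0.2709]
  [   0.3883     0.3715     1.9621     0.2864]
  [   1.0449     0.8669     0.8282     1.5015]
Δx = (I − A)⁻¹ Δd with Δd having +10 in the Grain component and 0 elsewhere.
So Δx_G = L_GG · (+10), where L_GG = adj(I−A)_GG / det(I−A) = 0.34825 / 0.1938.
Δx_G = 0.34825 × (+10) / 0.1938 = 3.4825 / 0.1938 ≈ 17.97.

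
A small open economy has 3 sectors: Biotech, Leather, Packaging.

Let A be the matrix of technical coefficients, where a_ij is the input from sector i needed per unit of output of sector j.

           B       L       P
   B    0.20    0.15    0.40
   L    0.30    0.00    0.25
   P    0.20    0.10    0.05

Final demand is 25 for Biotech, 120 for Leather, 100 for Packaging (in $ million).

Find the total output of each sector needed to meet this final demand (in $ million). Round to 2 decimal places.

I − A =
  [   0.80    -0.15    -0.40]
  [  -0.30     1.00    -0.25]
  [  -0.20    -0.10     0.95]
Cofactors of I−A, C_ij = (−1)^(i+j)·(minor ij) (rows/columns in the sector order above):
  C_11 = (1.00)(0.95) − (-0.25)(-0.10) = 0.9250
  C_12 = −[(-0.30)(0.95) − (-0.25)(-0.20)] = 0.3350
  C_13 = (-0.30)(-0.10) − (1.00)(-0.20) = 0.2300
  C_21 = −[(-0.15)(0.95) − (-0.40)(-0.10)] = 0.1825
  C_22 = (0.80)(0.95) − (-0.40)(-0.20) = 0.6800
  C_23 = −[(0.80)(-0.10) − (-0.15)(-0.20)] = 0.1100
  C_31 = (-0.15)(-0.25) − (-0.40)(1.00) = 0.4375
  C_32 = −[(0.80)(-0.25) − (-0.40)(-0.30)] = 0.3200
  C_33 = (0.80)(1.00) − (-0.15)(-0.30) = 0.7550
det(I−A) = Σ_j (I−A)_1j·C_1j = (0.80)(0.9250) + (-0.15)(0.3350) + (-0.40)(0.2300) = 0.59775
adj(I−A) = Cᵀ =
  [ 0.9250   0.1825   0.4375]
  [ 0.3350   0.6800   0.3200]
  [ 0.2300   0.1100   0.7550]
(I − A)⁻¹ = adj(I−A) / det(I−A) ≈
  [   1.5475     0.3053     0.7319]
  [   0.5604     1.1376     0.5353]
  [   0.3848     0.1840     1.2631]
x = (I − A)⁻¹ d = adj(I−A)·d / det(I−A), with det(I−A) = 0.59775:
  x_B = (0.9250·25 + 0.1825·120 + 0.4375·100) / 0.59775 = 88.775 / 0.59775 ≈ 148.52
  x_L = (0.3350·25 + 0.6800·120 + 0.3200·100) / 0.59775 = 121.975 / 0.59775 ≈ 204.06
  x_P = (0.2300·25 + 0.1100·120 + 0.7550·100) / 0.59775 = 94.45 / 0.59775 ≈ 158.01

x_B = 148.52, x_L = 204.06, x_P = 158.01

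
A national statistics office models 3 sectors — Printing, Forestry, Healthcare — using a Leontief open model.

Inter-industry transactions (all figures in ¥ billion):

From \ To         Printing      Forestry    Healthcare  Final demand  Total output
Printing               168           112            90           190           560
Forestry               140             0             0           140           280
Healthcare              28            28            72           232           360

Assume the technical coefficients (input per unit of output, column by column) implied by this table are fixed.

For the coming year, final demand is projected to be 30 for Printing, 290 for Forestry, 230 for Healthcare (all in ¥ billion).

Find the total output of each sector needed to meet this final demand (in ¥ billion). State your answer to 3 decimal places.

x_P = 393.604, x_F = 388.401, x_H = 360.650

Technical coefficients a_ij = z_ij / X_j:
  a_PP = 168/560 = 0.30, a_FP = 140/560 = 0.25, a_HP = 28/560 = 0.05
  a_PF = 112/280 = 0.40, a_FF = 0/280 = 0.00, a_HF = 28/280 = 0.10
  a_PH = 90/360 = 0.25, a_FH = 0/360 = 0.00, a_HH = 72/360 = 0.20
I − A =
  [   0.70    -0.40    -0.25]
  [  -0.25     1.00     0.00]
  [  -0.05    -0.10     0.80]
Cofactors of I−A, C_ij = (−1)^(i+j)·(minor ij) (rows/columns in the sector order above):
  C_11 = (1.00)(0.80) − (0.00)(-0.10) = 0.8000
  C_12 = −[(-0.25)(0.80) − (0.00)(-0.05)] = 0.2000
  C_13 = (-0.25)(-0.10) − (1.00)(-0.05) = 0.0750
  C_21 = −[(-0.40)(0.80) − (-0.25)(-0.10)] = 0.3450
  C_22 = (0.70)(0.80) − (-0.25)(-0.05) = 0.5475
  C_23 = −[(0.70)(-0.10) − (-0.40)(-0.05)] = 0.0900
  C_31 = (-0.40)(0.00) − (-0.25)(1.00) = 0.2500
  C_32 = −[(0.70)(0.00) − (-0.25)(-0.25)] = 0.0625
  C_33 = (0.70)(1.00) − (-0.40)(-0.25) = 0.6000
det(I−A) = Σ_j (I−A)_1j·C_1j = (0.70)(0.8000) + (-0.40)(0.2000) + (-0.25)(0.0750) = 0.46125
adj(I−A) = Cᵀ =
  [ 0.8000   0.3450   0.2500]
  [ 0.2000   0.5475   0.0625]
  [ 0.0750   0.0900   0.6000]
(I − A)⁻¹ = adj(I−A) / det(I−A) ≈
  [   1.7344     0.7480     0.5420]
  [   0.4336     1.1870     0.1355]
  [   0.1626     0.1951     1.3008]
x = (I − A)⁻¹ d = adj(I−A)·d / det(I−A), with det(I−A) = 0.46125:
  x_P = (0.8000·30 + 0.3450·290 + 0.2500·230) / 0.46125 = 181.55 / 0.46125 ≈ 393.604
  x_F = (0.2000·30 + 0.5475·290 + 0.0625·230) / 0.46125 = 179.15 / 0.46125 ≈ 388.401
  x_H = (0.0750·30 + 0.0900·290 + 0.6000·230) / 0.46125 = 166.35 / 0.46125 ≈ 360.650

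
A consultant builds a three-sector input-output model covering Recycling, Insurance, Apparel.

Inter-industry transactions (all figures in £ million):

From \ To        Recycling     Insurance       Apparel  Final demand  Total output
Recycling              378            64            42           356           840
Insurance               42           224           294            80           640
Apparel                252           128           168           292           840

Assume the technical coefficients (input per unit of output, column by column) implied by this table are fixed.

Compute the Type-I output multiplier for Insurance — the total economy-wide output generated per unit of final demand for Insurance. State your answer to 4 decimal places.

Technical coefficients a_ij = z_ij / X_j:
  a_11 = 378/840 = 0.45, a_21 = 42/840 = 0.05, a_31 = 252/840 = 0.30
  a_12 = 64/640 = 0.10, a_22 = 224/640 = 0.35, a_32 = 128/640 = 0.20
  a_13 = 42/840 = 0.05, a_23 = 294/840 = 0.35, a_33 = 168/840 = 0.20
I − A =
  [   0.55    -0.10    -0.05]
  [  -0.05     0.65    -0.35]
  [  -0.30    -0.20     0.80]
Cofactors of I−A, C_ij = (−1)^(i+j)·(minor ij) (rows/columns in the sector order above):
  C_11 = (0.65)(0.80) − (-0.35)(-0.20) = 0.4500
  C_12 = −[(-0.05)(0.80) − (-0.35)(-0.30)] = 0.1450
  C_13 = (-0.05)(-0.20) − (0.65)(-0.30) = 0.2050
  C_21 = −[(-0.10)(0.80) − (-0.05)(-0.20)] = 0.0900
  C_22 = (0.55)(0.80) − (-0.05)(-0.30) = 0.4250
  C_23 = −[(0.55)(-0.20) − (-0.10)(-0.30)] = 0.1400
  C_31 = (-0.10)(-0.35) − (-0.05)(0.65) = 0.0675
  C_32 = −[(0.55)(-0.35) − (-0.05)(-0.05)] = 0.1950
  C_33 = (0.55)(0.65) − (-0.10)(-0.05) = 0.3525
det(I−A) = Σ_j (I−A)_1j·C_1j = (0.55)(0.4500) + (-0.10)(0.1450) + (-0.05)(0.2050) = 0.22275
adj(I−A) = Cᵀ =
  [ 0.4500   0.0900   0.0675]
  [ 0.1450   0.4250   0.1950]
  [ 0.2050   0.1400   0.3525]
(I − A)⁻¹ = adj(I−A) / det(I−A) ≈
  [   2.02020     0.40404     0.30303]
  [   0.65095     1.90797     0.87542]
  [   0.92031     0.62851     1.58249]
The output multiplier for sector j is the column-j sum of the Leontief inverse (I − A)⁻¹ = adj(I−A) / det(I−A).
Column 2 of adj(I−A): (0.0900, 0.4250, 0.1400); det(I−A) = 0.22275.
m_2 = (0.0900 + 0.4250 + 0.1400) / 0.22275 = 0.655 / 0.22275 ≈ 2.9405.

m_2 = 2.9405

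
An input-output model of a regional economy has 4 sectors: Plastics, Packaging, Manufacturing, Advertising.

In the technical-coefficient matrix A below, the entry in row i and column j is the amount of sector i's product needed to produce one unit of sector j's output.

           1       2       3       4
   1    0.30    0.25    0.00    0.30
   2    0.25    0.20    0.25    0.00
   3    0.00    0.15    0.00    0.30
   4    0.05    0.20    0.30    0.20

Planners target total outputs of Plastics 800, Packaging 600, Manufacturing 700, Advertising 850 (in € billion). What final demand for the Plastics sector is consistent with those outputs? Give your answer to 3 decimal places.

d_1 = 155.000

I − A =
  [   0.70    -0.25     0.00    -0.30]
  [  -0.25     0.80    -0.25     0.00]
  [   0.00    -0.15     1.00    -0.30]
  [  -0.05    -0.20    -0.30     0.80]
d = (I − A) x:
  d_1 = (+0.70)·800 + (-0.25)·600 + (+0.00)·700 + (-0.30)·850 = 155.000
  d_2 = (-0.25)·800 + (+0.80)·600 + (-0.25)·700 + (+0.00)·850 = 105.000
  d_3 = (+0.00)·800 + (-0.15)·600 + (+1.00)·700 + (-0.30)·850 = 355.000
  d_4 = (-0.05)·800 + (-0.20)·600 + (-0.30)·700 + (+0.80)·850 = 310.000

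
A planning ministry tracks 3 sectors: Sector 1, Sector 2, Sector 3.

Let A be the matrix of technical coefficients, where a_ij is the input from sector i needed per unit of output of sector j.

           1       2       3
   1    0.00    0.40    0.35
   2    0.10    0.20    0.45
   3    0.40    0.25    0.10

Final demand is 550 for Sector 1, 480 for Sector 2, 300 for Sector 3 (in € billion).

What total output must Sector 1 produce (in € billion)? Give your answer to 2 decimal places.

I − A =
  [   1.00    -0.40    -0.35]
  [  -0.10     0.80    -0.45]
  [  -0.40    -0.25     0.90]
Cofactors of I−A, C_ij = (−1)^(i+j)·(minor ij) (rows/columns in the sector order above):
  C_11 = (0.80)(0.90) − (-0.45)(-0.25) = 0.6075
  C_12 = −[(-0.10)(0.90) − (-0.45)(-0.40)] = 0.2700
  C_13 = (-0.10)(-0.25) − (0.80)(-0.40) = 0.3450
  C_21 = −[(-0.40)(0.90) − (-0.35)(-0.25)] = 0.4475
  C_22 = (1.00)(0.90) − (-0.35)(-0.40) = 0.7600
  C_23 = −[(1.00)(-0.25) − (-0.40)(-0.40)] = 0.4100
  C_31 = (-0.40)(-0.45) − (-0.35)(0.80) = 0.4600
  C_32 = −[(1.00)(-0.45) − (-0.35)(-0.10)] = 0.4850
  C_33 = (1.00)(0.80) − (-0.40)(-0.10) = 0.7600
det(I−A) = Σ_j (I−A)_1j·C_1j = (1.00)(0.6075) + (-0.40)(0.2700) + (-0.35)(0.3450) = 0.37875
adj(I−A) = Cᵀ =
  [ 0.6075   0.4475   0.4600]
  [ 0.2700   0.7600   0.4850]
  [ 0.3450   0.4100   0.7600]
(I − A)⁻¹ = adj(I−A) / det(I−A) ≈
  [   1.6040     1.1815     1.2145]
  [   0.7129     2.0066     1.2805]
  [   0.9109     1.0825     2.0066]
x = (I − A)⁻¹ d = adj(I−A)·d / det(I−A), with det(I−A) = 0.37875:
  x_1 = (0.6075·550 + 0.4475·480 + 0.4600·300) / 0.37875 = 686.925 / 0.37875 ≈ 1813.66
  x_2 = (0.2700·550 + 0.7600·480 + 0.4850·300) / 0.37875 = 658.80 / 0.37875 ≈ 1739.41
  x_3 = (0.3450·550 + 0.4100·480 + 0.7600·300) / 0.37875 = 614.55 / 0.37875 ≈ 1622.57

x_1 = 1813.66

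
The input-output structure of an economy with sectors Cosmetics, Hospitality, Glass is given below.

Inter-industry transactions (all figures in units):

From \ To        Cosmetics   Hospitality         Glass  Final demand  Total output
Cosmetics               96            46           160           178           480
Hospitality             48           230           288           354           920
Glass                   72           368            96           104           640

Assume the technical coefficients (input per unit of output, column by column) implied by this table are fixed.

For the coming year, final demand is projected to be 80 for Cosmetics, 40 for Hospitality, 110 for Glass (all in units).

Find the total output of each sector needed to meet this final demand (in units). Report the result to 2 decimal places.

Technical coefficients a_ij = z_ij / X_j:
  a_11 = 96/480 = 0.20, a_21 = 48/480 = 0.10, a_31 = 72/480 = 0.15
  a_12 = 46/920 = 0.05, a_22 = 230/920 = 0.25, a_32 = 368/920 = 0.40
  a_13 = 160/640 = 0.25, a_23 = 288/640 = 0.45, a_33 = 96/640 = 0.15
I − A =
  [   0.80    -0.05    -0.25]
  [  -0.10     0.75    -0.45]
  [  -0.15    -0.40     0.85]
Cofactors of I−A, C_ij = (−1)^(i+j)·(minor ij) (rows/columns in the sector order above):
  C_11 = (0.75)(0.85) − (-0.45)(-0.40) = 0.4575
  C_12 = −[(-0.10)(0.85) − (-0.45)(-0.15)] = 0.1525
  C_13 = (-0.10)(-0.40) − (0.75)(-0.15) = 0.1525
  C_21 = −[(-0.05)(0.85) − (-0.25)(-0.40)] = 0.1425
  C_22 = (0.80)(0.85) − (-0.25)(-0.15) = 0.6425
  C_23 = −[(0.80)(-0.40) − (-0.05)(-0.15)] = 0.3275
  C_31 = (-0.05)(-0.45) − (-0.25)(0.75) = 0.2100
  C_32 = −[(0.80)(-0.45) − (-0.25)(-0.10)] = 0.3850
  C_33 = (0.80)(0.75) − (-0.05)(-0.10) = 0.5950
det(I−A) = Σ_j (I−A)_1j·C_1j = (0.80)(0.4575) + (-0.05)(0.1525) + (-0.25)(0.1525) = 0.32025
adj(I−A) = Cᵀ =
  [ 0.4575   0.1425   0.2100]
  [ 0.1525   0.6425   0.3850]
  [ 0.1525   0.3275   0.5950]
(I − A)⁻¹ = adj(I−A) / det(I−A) ≈
  [   1.4286     0.4450     0.6557]
  [   0.4762     2.0062     1.2022]
  [   0.4762     1.0226     1.8579]
x = (I − A)⁻¹ d = adj(I−A)·d / det(I−A), with det(I−A) = 0.32025:
  x_1 = (0.4575·80 + 0.1425·40 + 0.2100·110) / 0.32025 = 65.40 / 0.32025 ≈ 204.22
  x_2 = (0.1525·80 + 0.6425·40 + 0.3850·110) / 0.32025 = 80.25 / 0.32025 ≈ 250.59
  x_3 = (0.1525·80 + 0.3275·40 + 0.5950·110) / 0.32025 = 90.75 / 0.32025 ≈ 283.37

x_1 = 204.22, x_2 = 250.59, x_3 = 283.37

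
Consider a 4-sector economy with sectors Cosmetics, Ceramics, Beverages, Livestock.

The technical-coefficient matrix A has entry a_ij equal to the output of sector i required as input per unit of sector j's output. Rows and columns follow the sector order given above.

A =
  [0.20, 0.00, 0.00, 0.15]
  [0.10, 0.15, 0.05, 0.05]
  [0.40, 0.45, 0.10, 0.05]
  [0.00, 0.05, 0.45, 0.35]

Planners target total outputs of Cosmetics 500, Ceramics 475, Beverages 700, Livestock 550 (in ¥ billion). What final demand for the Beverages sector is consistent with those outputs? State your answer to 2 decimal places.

I − A =
  [   0.80     0.00     0.00    -0.15]
  [  -0.10     0.85    -0.05    -0.05]
  [  -0.40    -0.45     0.90    -0.05]
  [   0.00    -0.05    -0.45     0.65]
d = (I − A) x:
  d_1 = (+0.80)·500 + (+0.00)·475 + (+0.00)·700 + (-0.15)·550 = 317.50
  d_2 = (-0.10)·500 + (+0.85)·475 + (-0.05)·700 + (-0.05)·550 = 291.25
  d_3 = (-0.40)·500 + (-0.45)·475 + (+0.90)·700 + (-0.05)·550 = 188.75
  d_4 = (+0.00)·500 + (-0.05)·475 + (-0.45)·700 + (+0.65)·550 = 18.75

d_3 = 188.75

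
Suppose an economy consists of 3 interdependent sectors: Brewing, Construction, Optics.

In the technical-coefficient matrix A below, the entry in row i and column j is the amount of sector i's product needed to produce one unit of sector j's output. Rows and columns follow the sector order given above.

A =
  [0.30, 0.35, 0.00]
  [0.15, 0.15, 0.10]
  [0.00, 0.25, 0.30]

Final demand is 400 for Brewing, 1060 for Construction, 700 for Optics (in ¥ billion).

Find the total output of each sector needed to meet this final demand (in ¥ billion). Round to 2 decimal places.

I − A =
  [   0.70    -0.35     0.00]
  [  -0.15     0.85    -0.10]
  [   0.00    -0.25     0.70]
Cofactors of I−A, C_ij = (−1)^(i+j)·(minor ij) (rows/columns in the sector order above):
  C_11 = (0.85)(0.70) − (-0.10)(-0.25) = 0.5700
  C_12 = −[(-0.15)(0.70) − (-0.10)(0.00)] = 0.1050
  C_13 = (-0.15)(-0.25) − (0.85)(0.00) = 0.0375
  C_21 = −[(-0.35)(0.70) − (0.00)(-0.25)] = 0.2450
  C_22 = (0.70)(0.70) − (0.00)(0.00) = 0.4900
  C_23 = −[(0.70)(-0.25) − (-0.35)(0.00)] = 0.1750
  C_31 = (-0.35)(-0.10) − (0.00)(0.85) = 0.0350
  C_32 = −[(0.70)(-0.10) − (0.00)(-0.15)] = 0.0700
  C_33 = (0.70)(0.85) − (-0.35)(-0.15) = 0.5425
det(I−A) = Σ_j (I−A)_1j·C_1j = (0.70)(0.5700) + (-0.35)(0.1050) + (0.00)(0.0375) = 0.36225
adj(I−A) = Cᵀ =
  [ 0.5700   0.2450   0.0350]
  [ 0.1050   0.4900   0.0700]
  [ 0.0375   0.1750   0.5425]
(I − A)⁻¹ = adj(I−A) / det(I−A) ≈
  [   1.5735     0.6763     0.0966]
  [   0.2899     1.3527     0.1932]
  [   0.1035     0.4831     1.4976]
x = (I − A)⁻¹ d = adj(I−A)·d / det(I−A), with det(I−A) = 0.36225:
  x_B = (0.5700·400 + 0.2450·1060 + 0.0350·700) / 0.36225 = 512.20 / 0.36225 ≈ 1413.94
  x_C = (0.1050·400 + 0.4900·1060 + 0.0700·700) / 0.36225 = 610.40 / 0.36225 ≈ 1685.02
  x_O = (0.0375·400 + 0.1750·1060 + 0.5425·700) / 0.36225 = 580.25 / 0.36225 ≈ 1601.79

x_B = 1413.94, x_C = 1685.02, x_O = 1601.79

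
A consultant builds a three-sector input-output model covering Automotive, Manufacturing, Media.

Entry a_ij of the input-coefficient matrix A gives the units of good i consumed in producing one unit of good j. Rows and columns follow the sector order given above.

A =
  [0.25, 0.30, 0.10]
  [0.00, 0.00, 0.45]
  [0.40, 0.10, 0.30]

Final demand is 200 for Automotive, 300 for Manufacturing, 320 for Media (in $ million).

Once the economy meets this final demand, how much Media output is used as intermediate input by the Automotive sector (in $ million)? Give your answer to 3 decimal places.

z_31 = 274.084

I − A =
  [   0.75    -0.30    -0.10]
  [   0.00     1.00    -0.45]
  [  -0.40    -0.10     0.70]
Cofactors of I−A, C_ij = (−1)^(i+j)·(minor ij) (rows/columns in the sector order above):
  C_11 = (1.00)(0.70) − (-0.45)(-0.10) = 0.6550
  C_12 = −[(0.00)(0.70) − (-0.45)(-0.40)] = 0.1800
  C_13 = (0.00)(-0.10) − (1.00)(-0.40) = 0.4000
  C_21 = −[(-0.30)(0.70) − (-0.10)(-0.10)] = 0.2200
  C_22 = (0.75)(0.70) − (-0.10)(-0.40) = 0.4850
  C_23 = −[(0.75)(-0.10) − (-0.30)(-0.40)] = 0.1950
  C_31 = (-0.30)(-0.45) − (-0.10)(1.00) = 0.2350
  C_32 = −[(0.75)(-0.45) − (-0.10)(0.00)] = 0.3375
  C_33 = (0.75)(1.00) − (-0.30)(0.00) = 0.7500
det(I−A) = Σ_j (I−A)_1j·C_1j = (0.75)(0.6550) + (-0.30)(0.1800) + (-0.10)(0.4000) = 0.39725
adj(I−A) = Cᵀ =
  [ 0.6550   0.2200   0.2350]
  [ 0.1800   0.4850   0.3375]
  [ 0.4000   0.1950   0.7500]
(I − A)⁻¹ = adj(I−A) / det(I−A) ≈
  [   1.6488     0.5538     0.5916]
  [   0.4531     1.2209     0.8496]
  [   1.0069     0.4909     1.8880]
First solve x = (I − A)⁻¹ d = adj(I−A)·d / det(I−A); in particular x_1 = (0.6550·200 + 0.2200·300 + 0.2350·320) / 0.39725 = 272.20 / 0.39725 ≈ 685.21082.
Intermediate flow from 3 to 1: z_31 = a_31 · x_1 = 0.40 × 272.20 / 0.39725 = 108.88 / 0.39725 ≈ 274.084.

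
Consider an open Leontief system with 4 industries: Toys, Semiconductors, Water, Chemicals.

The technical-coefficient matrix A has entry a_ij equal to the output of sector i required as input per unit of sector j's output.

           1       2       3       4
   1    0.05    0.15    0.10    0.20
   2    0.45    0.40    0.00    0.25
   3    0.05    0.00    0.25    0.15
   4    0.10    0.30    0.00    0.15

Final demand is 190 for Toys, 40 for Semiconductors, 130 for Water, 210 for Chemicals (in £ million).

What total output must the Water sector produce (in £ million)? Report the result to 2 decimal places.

x_3 = 304.92

I − A =
  [   0.95    -0.15    -0.10    -0.20]
  [  -0.45     0.60     0.00    -0.25]
  [  -0.05     0.00     0.75    -0.15]
  [  -0.10    -0.30     0.00     0.85]
Compute the cofactors C_ij = (−1)^(i+j)·(3×3 minor ij) of I−A; the adjugate is their transpose:
adj(I−A) = Cᵀ =
  [ 0.326250   0.145125   0.043500   0.127125]
  [ 0.305625   0.584875   0.040750   0.251125]
  [ 0.051000   0.054375   0.313125   0.083250]
  [ 0.146250   0.223500   0.019500   0.373875]
det(I−A) = Σ_j (I−A)_1j·C_1j = (0.95)(0.326250) + (-0.15)(0.305625) + (-0.10)(0.051000) + (-0.20)(0.146250) = 0.22974375
(I − A)⁻¹ = adj(I−A) / det(I−A) ≈
  [   1.4201     0.6317     0.1893     0.5533]
  [   1.3303     2.5458     0.1774     1.0931]
  [   0.2220     0.2367     1.3629     0.3624]
  [   0.6366     0.9728     0.0849     1.6274]
x = (I − A)⁻¹ d = adj(I−A)·d / det(I−A), with det(I−A) = 0.22974375:
  x_1 = (0.326250·190 + 0.145125·40 + 0.043500·130 + 0.127125·210) / 0.22974375 = 100.14375 / 0.22974375 ≈ 435.89
  x_2 = (0.305625·190 + 0.584875·40 + 0.040750·130 + 0.251125·210) / 0.22974375 = 139.4975 / 0.22974375 ≈ 607.19
  x_3 = (0.051000·190 + 0.054375·40 + 0.313125·130 + 0.083250·210) / 0.22974375 = 70.05375 / 0.22974375 ≈ 304.92
  x_4 = (0.146250·190 + 0.223500·40 + 0.019500·130 + 0.373875·210) / 0.22974375 = 117.77625 / 0.22974375 ≈ 512.64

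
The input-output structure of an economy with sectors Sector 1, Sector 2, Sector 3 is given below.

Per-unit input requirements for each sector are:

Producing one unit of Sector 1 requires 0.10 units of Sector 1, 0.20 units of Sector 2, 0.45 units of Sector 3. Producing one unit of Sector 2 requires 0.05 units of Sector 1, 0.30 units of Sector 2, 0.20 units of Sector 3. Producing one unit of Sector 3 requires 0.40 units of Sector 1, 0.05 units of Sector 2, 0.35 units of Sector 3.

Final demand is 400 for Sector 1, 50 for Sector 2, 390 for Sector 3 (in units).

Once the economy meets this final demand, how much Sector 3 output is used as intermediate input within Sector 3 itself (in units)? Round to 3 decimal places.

z_33 = 549.571

I − A =
  [   0.90    -0.05    -0.40]
  [  -0.20     0.70    -0.05]
  [  -0.45    -0.20     0.65]
Cofactors of I−A, C_ij = (−1)^(i+j)·(minor ij) (rows/columns in the sector order above):
  C_11 = (0.70)(0.65) − (-0.05)(-0.20) = 0.4450
  C_12 = −[(-0.20)(0.65) − (-0.05)(-0.45)] = 0.1525
  C_13 = (-0.20)(-0.20) − (0.70)(-0.45) = 0.3550
  C_21 = −[(-0.05)(0.65) − (-0.40)(-0.20)] = 0.1125
  C_22 = (0.90)(0.65) − (-0.40)(-0.45) = 0.4050
  C_23 = −[(0.90)(-0.20) − (-0.05)(-0.45)] = 0.2025
  C_31 = (-0.05)(-0.05) − (-0.40)(0.70) = 0.2825
  C_32 = −[(0.90)(-0.05) − (-0.40)(-0.20)] = 0.1250
  C_33 = (0.90)(0.70) − (-0.05)(-0.20) = 0.6200
det(I−A) = Σ_j (I−A)_1j·C_1j = (0.90)(0.4450) + (-0.05)(0.1525) + (-0.40)(0.3550) = 0.250875
adj(I−A) = Cᵀ =
  [ 0.4450   0.1125   0.2825]
  [ 0.1525   0.4050   0.1250]
  [ 0.3550   0.2025   0.6200]
(I − A)⁻¹ = adj(I−A) / det(I−A) ≈
  [   1.7738     0.4484     1.1261]
  [   0.6079     1.6143     0.4983]
  [   1.4150     0.8072     2.4714]
First solve x = (I − A)⁻¹ d = adj(I−A)·d / det(I−A); in particular x_3 = (0.3550·400 + 0.2025·50 + 0.6200·390) / 0.250875 = 393.925 / 0.250875 ≈ 1570.20429.
Intermediate flow from 3 to 3: z_33 = a_33 · x_3 = 0.35 × 393.925 / 0.250875 = 137.87375 / 0.250875 ≈ 549.571.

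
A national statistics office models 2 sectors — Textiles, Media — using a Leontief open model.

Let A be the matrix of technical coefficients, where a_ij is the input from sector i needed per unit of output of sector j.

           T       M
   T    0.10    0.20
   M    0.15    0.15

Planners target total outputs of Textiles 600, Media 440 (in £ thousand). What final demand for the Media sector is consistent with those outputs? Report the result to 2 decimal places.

I − A =
  [   0.90    -0.20]
  [  -0.15     0.85]
d = (I − A) x:
  d_T = (+0.90)·600 + (-0.20)·440 = 452.00
  d_M = (-0.15)·600 + (+0.85)·440 = 284.00

d_M = 284.00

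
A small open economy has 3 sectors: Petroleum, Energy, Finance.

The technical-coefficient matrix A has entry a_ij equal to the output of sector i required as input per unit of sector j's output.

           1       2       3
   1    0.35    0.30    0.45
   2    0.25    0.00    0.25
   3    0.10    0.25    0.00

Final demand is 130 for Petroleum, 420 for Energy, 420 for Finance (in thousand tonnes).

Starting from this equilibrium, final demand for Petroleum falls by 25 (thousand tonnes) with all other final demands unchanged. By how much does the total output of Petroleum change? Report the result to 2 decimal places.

Δx_1 = -51.65

I − A =
  [   0.65    -0.30    -0.45]
  [  -0.25     1.00    -0.25]
  [  -0.10    -0.25     1.00]
Cofactors of I−A, C_ij = (−1)^(i+j)·(minor ij) (rows/columns in the sector order above):
  C_11 = (1.00)(1.00) − (-0.25)(-0.25) = 0.9375
  C_12 = −[(-0.25)(1.00) − (-0.25)(-0.10)] = 0.2750
  C_13 = (-0.25)(-0.25) − (1.00)(-0.10) = 0.1625
  C_21 = −[(-0.30)(1.00) − (-0.45)(-0.25)] = 0.4125
  C_22 = (0.65)(1.00) − (-0.45)(-0.10) = 0.6050
  C_23 = −[(0.65)(-0.25) − (-0.30)(-0.10)] = 0.1925
  C_31 = (-0.30)(-0.25) − (-0.45)(1.00) = 0.5250
  C_32 = −[(0.65)(-0.25) − (-0.45)(-0.25)] = 0.2750
  C_33 = (0.65)(1.00) − (-0.30)(-0.25) = 0.5750
det(I−A) = Σ_j (I−A)_1j·C_1j = (0.65)(0.9375) + (-0.30)(0.2750) + (-0.45)(0.1625) = 0.45375
adj(I−A) = Cᵀ =
  [ 0.9375   0.4125   0.5250]
  [ 0.2750   0.6050   0.2750]
  [ 0.1625   0.1925   0.5750]
(I − A)⁻¹ = adj(I−A) / det(I−A) ≈
  [   2.0661     0.9091     1.1570]
  [   0.6061     1.3333     0.6061]
  [   0.3581     0.4242     1.2672]
Δx = (I − A)⁻¹ Δd with Δd having -25 in the Petroleum component and 0 elsewhere.
So Δx_1 = L_11 · (-25), where L_11 = adj(I−A)_11 / det(I−A) = 0.9375 / 0.45375.
Δx_1 = 0.9375 × (-25) / 0.45375 = -23.4375 / 0.45375 ≈ -51.65.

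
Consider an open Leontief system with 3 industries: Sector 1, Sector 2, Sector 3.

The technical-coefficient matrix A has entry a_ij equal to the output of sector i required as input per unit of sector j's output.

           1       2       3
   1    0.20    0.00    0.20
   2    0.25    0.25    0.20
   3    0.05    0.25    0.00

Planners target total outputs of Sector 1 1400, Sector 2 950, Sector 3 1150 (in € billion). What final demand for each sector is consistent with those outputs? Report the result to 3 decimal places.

I − A =
  [   0.80     0.00    -0.20]
  [  -0.25     0.75    -0.20]
  [  -0.05    -0.25     1.00]
d = (I − A) x:
  d_1 = (+0.80)·1400 + (+0.00)·950 + (-0.20)·1150 = 890.000
  d_2 = (-0.25)·1400 + (+0.75)·950 + (-0.20)·1150 = 132.500
  d_3 = (-0.05)·1400 + (-0.25)·950 + (+1.00)·1150 = 842.500

d_1 = 890.000, d_2 = 132.500, d_3 = 842.500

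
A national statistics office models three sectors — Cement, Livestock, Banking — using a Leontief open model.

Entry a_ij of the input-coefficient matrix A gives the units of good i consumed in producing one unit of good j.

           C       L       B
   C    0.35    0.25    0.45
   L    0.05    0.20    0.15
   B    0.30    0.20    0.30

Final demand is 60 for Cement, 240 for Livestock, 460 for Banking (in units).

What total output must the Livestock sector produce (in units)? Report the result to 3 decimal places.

I − A =
  [   0.65    -0.25    -0.45]
  [  -0.05     0.80    -0.15]
  [  -0.30    -0.20     0.70]
Cofactors of I−A, C_ij = (−1)^(i+j)·(minor ij) (rows/columns in the sector order above):
  C_11 = (0.80)(0.70) − (-0.15)(-0.20) = 0.5300
  C_12 = −[(-0.05)(0.70) − (-0.15)(-0.30)] = 0.0800
  C_13 = (-0.05)(-0.20) − (0.80)(-0.30) = 0.2500
  C_21 = −[(-0.25)(0.70) − (-0.45)(-0.20)] = 0.2650
  C_22 = (0.65)(0.70) − (-0.45)(-0.30) = 0.3200
  C_23 = −[(0.65)(-0.20) − (-0.25)(-0.30)] = 0.2050
  C_31 = (-0.25)(-0.15) − (-0.45)(0.80) = 0.3975
  C_32 = −[(0.65)(-0.15) − (-0.45)(-0.05)] = 0.1200
  C_33 = (0.65)(0.80) − (-0.25)(-0.05) = 0.5075
det(I−A) = Σ_j (I−A)_1j·C_1j = (0.65)(0.5300) + (-0.25)(0.0800) + (-0.45)(0.2500) = 0.2120
adj(I−A) = Cᵀ =
  [ 0.5300   0.2650   0.3975]
  [ 0.0800   0.3200   0.1200]
  [ 0.2500   0.2050   0.5075]
(I − A)⁻¹ = adj(I−A) / det(I−A) ≈
  [   2.5000     1.2500     1.8750]
  [   0.3774     1.5094     0.5660]
  [   1.1792     0.9670     2.3939]
x = (I − A)⁻¹ d = adj(I−A)·d / det(I−A), with det(I−A) = 0.2120:
  x_C = (0.5300·60 + 0.2650·240 + 0.3975·460) / 0.2120 = 278.25 / 0.2120 = 1312.500
  x_L = (0.0800·60 + 0.3200·240 + 0.1200·460) / 0.2120 = 136.80 / 0.2120 ≈ 645.283
  x_B = (0.2500·60 + 0.2050·240 + 0.5075·460) / 0.2120 = 297.65 / 0.2120 ≈ 1404.009

x_L = 645.283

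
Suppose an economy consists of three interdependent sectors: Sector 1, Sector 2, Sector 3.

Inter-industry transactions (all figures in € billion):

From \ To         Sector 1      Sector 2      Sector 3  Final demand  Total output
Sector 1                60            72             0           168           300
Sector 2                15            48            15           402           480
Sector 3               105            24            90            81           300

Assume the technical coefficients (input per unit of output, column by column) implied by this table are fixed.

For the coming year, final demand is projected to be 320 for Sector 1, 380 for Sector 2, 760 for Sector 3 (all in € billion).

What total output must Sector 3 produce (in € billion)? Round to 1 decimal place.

Technical coefficients a_ij = z_ij / X_j:
  a_11 = 60/300 = 0.20, a_21 = 15/300 = 0.05, a_31 = 105/300 = 0.35
  a_12 = 72/480 = 0.15, a_22 = 48/480 = 0.10, a_32 = 24/480 = 0.05
  a_13 = 0/300 = 0.00, a_23 = 15/300 = 0.05, a_33 = 90/300 = 0.30
I − A =
  [   0.80    -0.15     0.00]
  [  -0.05     0.90    -0.05]
  [  -0.35    -0.05     0.70]
Cofactors of I−A, C_ij = (−1)^(i+j)·(minor ij) (rows/columns in the sector order above):
  C_11 = (0.90)(0.70) − (-0.05)(-0.05) = 0.6275
  C_12 = −[(-0.05)(0.70) − (-0.05)(-0.35)] = 0.0525
  C_13 = (-0.05)(-0.05) − (0.90)(-0.35) = 0.3175
  C_21 = −[(-0.15)(0.70) − (0.00)(-0.05)] = 0.1050
  C_22 = (0.80)(0.70) − (0.00)(-0.35) = 0.5600
  C_23 = −[(0.80)(-0.05) − (-0.15)(-0.35)] = 0.0925
  C_31 = (-0.15)(-0.05) − (0.00)(0.90) = 0.0075
  C_32 = −[(0.80)(-0.05) − (0.00)(-0.05)] = 0.0400
  C_33 = (0.80)(0.90) − (-0.15)(-0.05) = 0.7125
det(I−A) = Σ_j (I−A)_1j·C_1j = (0.80)(0.6275) + (-0.15)(0.0525) + (0.00)(0.3175) = 0.494125
adj(I−A) = Cᵀ =
  [ 0.6275   0.1050   0.0075]
  [ 0.0525   0.5600   0.0400]
  [ 0.3175   0.0925   0.7125]
(I − A)⁻¹ = adj(I−A) / det(I−A) ≈
  [   1.2699     0.2125     0.0152]
  [   0.1062     1.1333     0.0810]
  [   0.6425     0.1872     1.4419]
x = (I − A)⁻¹ d = adj(I−A)·d / det(I−A), with det(I−A) = 0.494125:
  x_1 = (0.6275·320 + 0.1050·380 + 0.0075·760) / 0.494125 = 246.40 / 0.494125 ≈ 498.7
  x_2 = (0.0525·320 + 0.5600·380 + 0.0400·760) / 0.494125 = 260.00 / 0.494125 ≈ 526.2
  x_3 = (0.3175·320 + 0.0925·380 + 0.7125·760) / 0.494125 = 678.25 / 0.494125 ≈ 1372.6

x_3 = 1372.6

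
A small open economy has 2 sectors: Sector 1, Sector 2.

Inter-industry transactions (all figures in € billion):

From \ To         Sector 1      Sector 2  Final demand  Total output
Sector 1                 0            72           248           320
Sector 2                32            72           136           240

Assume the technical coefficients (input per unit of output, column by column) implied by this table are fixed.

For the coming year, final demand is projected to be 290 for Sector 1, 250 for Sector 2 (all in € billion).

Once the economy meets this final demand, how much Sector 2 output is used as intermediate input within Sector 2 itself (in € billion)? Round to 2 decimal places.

z_22 = 124.93

Technical coefficients a_ij = z_ij / X_j:
  a_11 = 0/320 = 0.00, a_21 = 32/320 = 0.10
  a_12 = 72/240 = 0.30, a_22 = 72/240 = 0.30
I − A =
  [   1.00    -0.30]
  [  -0.10     0.70]
det(I−A) = (1.00)(0.70) − (-0.30)(-0.10) = 0.6700
adj(I−A) = [[0.70, 0.30], [0.10, 1.00]]
(I − A)⁻¹ = adj(I−A) / det(I−A) ≈
  [   1.0448     0.4478]
  [   0.1493     1.4925]
First solve x = (I − A)⁻¹ d = adj(I−A)·d / det(I−A); in particular x_2 = (0.10·290 + 1.00·250) / 0.6700 = 279.00 / 0.6700 ≈ 416.4179.
Intermediate flow from 2 to 2: z_22 = a_22 · x_2 = 0.30 × 279.00 / 0.6700 = 83.70 / 0.6700 ≈ 124.93.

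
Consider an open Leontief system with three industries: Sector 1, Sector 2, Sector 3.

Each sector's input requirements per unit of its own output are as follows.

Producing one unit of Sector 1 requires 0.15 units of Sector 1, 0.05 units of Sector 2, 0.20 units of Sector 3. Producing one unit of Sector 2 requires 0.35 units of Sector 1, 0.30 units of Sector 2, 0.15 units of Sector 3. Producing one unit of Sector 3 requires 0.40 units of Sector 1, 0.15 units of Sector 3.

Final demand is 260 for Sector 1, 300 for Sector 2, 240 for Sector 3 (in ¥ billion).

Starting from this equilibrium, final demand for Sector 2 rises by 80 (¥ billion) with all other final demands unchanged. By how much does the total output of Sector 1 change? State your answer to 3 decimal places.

Δx_1 = 66.223

I − A =
  [   0.85    -0.35    -0.40]
  [  -0.05     0.70     0.00]
  [  -0.20    -0.15     0.85]
Cofactors of I−A, C_ij = (−1)^(i+j)·(minor ij) (rows/columns in the sector order above):
  C_11 = (0.70)(0.85) − (0.00)(-0.15) = 0.5950
  C_12 = −[(-0.05)(0.85) − (0.00)(-0.20)] = 0.0425
  C_13 = (-0.05)(-0.15) − (0.70)(-0.20) = 0.1475
  C_21 = −[(-0.35)(0.85) − (-0.40)(-0.15)] = 0.3575
  C_22 = (0.85)(0.85) − (-0.40)(-0.20) = 0.6425
  C_23 = −[(0.85)(-0.15) − (-0.35)(-0.20)] = 0.1975
  C_31 = (-0.35)(0.00) − (-0.40)(0.70) = 0.2800
  C_32 = −[(0.85)(0.00) − (-0.40)(-0.05)] = 0.0200
  C_33 = (0.85)(0.70) − (-0.35)(-0.05) = 0.5775
det(I−A) = Σ_j (I−A)_1j·C_1j = (0.85)(0.5950) + (-0.35)(0.0425) + (-0.40)(0.1475) = 0.431875
adj(I−A) = Cᵀ =
  [ 0.5950   0.3575   0.2800]
  [ 0.0425   0.6425   0.0200]
  [ 0.1475   0.1975   0.5775]
(I − A)⁻¹ = adj(I−A) / det(I−A) ≈
  [   1.3777     0.8278     0.6483]
  [   0.0984     1.4877     0.0463]
  [   0.3415     0.4573     1.3372]
Δx = (I − A)⁻¹ Δd with Δd having +80 in the Sector 2 component and 0 elsewhere.
So Δx_1 = L_12 · (+80), where L_12 = adj(I−A)_12 / det(I−A) = 0.3575 / 0.431875.
Δx_1 = 0.3575 × (+80) / 0.431875 = 28.60 / 0.431875 ≈ 66.223.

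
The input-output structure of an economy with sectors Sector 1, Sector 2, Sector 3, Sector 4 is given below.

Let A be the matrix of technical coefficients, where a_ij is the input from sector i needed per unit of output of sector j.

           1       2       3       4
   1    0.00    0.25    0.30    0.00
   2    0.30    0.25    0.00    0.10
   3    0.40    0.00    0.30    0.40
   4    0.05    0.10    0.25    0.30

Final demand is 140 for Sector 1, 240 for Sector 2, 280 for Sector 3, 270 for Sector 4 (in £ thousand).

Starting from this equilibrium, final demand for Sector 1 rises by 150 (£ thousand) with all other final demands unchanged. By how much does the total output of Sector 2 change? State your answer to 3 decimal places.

Δx_2 = 106.982

I − A =
  [   1.00    -0.25    -0.30     0.00]
  [  -0.30     0.75     0.00    -0.10]
  [  -0.40     0.00     0.70    -0.40]
  [  -0.05    -0.10    -0.25     0.70]
Compute the cofactors C_ij = (−1)^(i+j)·(3×3 minor ij) of I−A; the adjugate is their transpose:
adj(I−A) = Cᵀ =
  [ 0.28550   0.10950   0.16075   0.10750]
  [ 0.13050   0.30000   0.08950   0.09400]
  [ 0.23300   0.11500   0.46125   0.28000]
  [ 0.12225   0.09175   0.18900   0.38250]
det(I−A) = Σ_j (I−A)_1j·C_1j = (1.00)(0.28550) + (-0.25)(0.13050) + (-0.30)(0.23300) + (0.00)(0.12225) = 0.182975
(I − A)⁻¹ = adj(I−A) / det(I−A) ≈
  [   1.5603     0.5984     0.8785     0.5875]
  [   0.7132     1.6396     0.4891     0.5137]
  [   1.2734     0.6285     2.5208     1.5303]
  [   0.6681     0.5014     1.0329     2.0904]
Δx = (I − A)⁻¹ Δd with Δd having +150 in the Sector 1 component and 0 elsewhere.
So Δx_2 = L_21 · (+150), where L_21 = adj(I−A)_21 / det(I−A) = 0.13050 / 0.182975.
Δx_2 = 0.13050 × (+150) / 0.182975 = 19.575 / 0.182975 ≈ 106.982.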